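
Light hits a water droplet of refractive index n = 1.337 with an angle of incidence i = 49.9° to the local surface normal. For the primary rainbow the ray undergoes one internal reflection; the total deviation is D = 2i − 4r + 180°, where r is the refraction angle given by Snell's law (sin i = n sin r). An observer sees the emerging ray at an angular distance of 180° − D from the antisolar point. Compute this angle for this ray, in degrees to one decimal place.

sin r = sin 49.9° / 1.337 = 0.7649/1.337 = 0.5721; r = 34.90°.
D = 2·49.9° − 4·34.90° + 180° = 99.80° − 139.59° + 180° = 140.21°.
Angle from antisolar point = 180° − D = 39.79°.

39.8°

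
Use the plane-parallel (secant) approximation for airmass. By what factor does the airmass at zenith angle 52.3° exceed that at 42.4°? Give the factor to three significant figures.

1.21

X(52.3°)/X(42.4°) = sec 52.3° / sec 42.4° = cos 42.4° / cos 52.3° = 0.7385/0.6115 = 1.2076.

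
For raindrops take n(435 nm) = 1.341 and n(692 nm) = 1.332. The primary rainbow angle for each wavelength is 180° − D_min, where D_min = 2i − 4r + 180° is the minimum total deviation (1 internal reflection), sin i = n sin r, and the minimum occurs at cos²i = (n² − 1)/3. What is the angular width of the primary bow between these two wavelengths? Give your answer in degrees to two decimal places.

At 435 nm (n = 1.341): cos²i = 0.26609 → i = 58.946°, r = 39.705°, D_min = 139.071°, rainbow angle = 40.929°.
At 692 nm (n = 1.332): cos²i = 0.25807 → i = 59.469°, r = 40.290°, D_min = 137.776°, rainbow angle = 42.224°.
Angular width = |40.929° − 42.224°| = 1.295°.

1.29°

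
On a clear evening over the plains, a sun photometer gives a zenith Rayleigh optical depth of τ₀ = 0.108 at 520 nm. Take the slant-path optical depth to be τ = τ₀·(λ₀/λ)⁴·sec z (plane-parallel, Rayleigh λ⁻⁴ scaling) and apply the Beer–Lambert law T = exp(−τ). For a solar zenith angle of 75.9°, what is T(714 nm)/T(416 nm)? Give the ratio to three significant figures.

2.61

Airmass: sec 75.9° = 4.1048.
τ(714 nm) = 0.108 × (520/714)⁴ × 4.1048 = 0.108 × 0.2813 × 4.1048 = 0.1247.
τ(416 nm) = 0.108 × (520/416)⁴ × 4.1048 = 0.108 × 2.4414 × 4.1048 = 1.0823.
T(714)/T(416) = exp(τ_B − τ_A) = exp(0.9576) = 2.6055.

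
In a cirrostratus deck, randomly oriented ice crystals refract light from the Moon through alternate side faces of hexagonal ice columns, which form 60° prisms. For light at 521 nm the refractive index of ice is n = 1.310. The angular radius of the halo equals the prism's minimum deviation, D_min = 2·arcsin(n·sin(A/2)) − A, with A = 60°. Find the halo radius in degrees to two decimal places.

21.84°

n·sin(A/2) = 1.310 × sin 30° = 1.310 × 0.5000 = 0.6550.
D_min = 2·arcsin(0.6550) − 60° = 2 × 40.920° − 60° = 21.839°.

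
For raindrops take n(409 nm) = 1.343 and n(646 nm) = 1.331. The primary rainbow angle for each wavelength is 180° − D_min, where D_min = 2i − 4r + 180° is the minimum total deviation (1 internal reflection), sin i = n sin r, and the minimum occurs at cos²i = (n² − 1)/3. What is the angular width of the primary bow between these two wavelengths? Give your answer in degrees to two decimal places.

1.72°

At 409 nm (n = 1.343): cos²i = 0.26788 → i = 58.830°, r = 39.577°, D_min = 139.354°, rainbow angle = 40.646°.
At 646 nm (n = 1.331): cos²i = 0.25719 → i = 59.527°, r = 40.356°, D_min = 137.630°, rainbow angle = 42.370°.
Angular width = |40.646° − 42.370°| = 1.724°.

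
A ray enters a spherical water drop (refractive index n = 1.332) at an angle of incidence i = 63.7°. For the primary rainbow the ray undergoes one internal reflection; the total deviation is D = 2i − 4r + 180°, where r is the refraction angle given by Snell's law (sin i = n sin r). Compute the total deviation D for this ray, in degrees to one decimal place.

138.2°

sin r = sin 63.7° / 1.332 = 0.8965/1.332 = 0.6730; r = 42.30°.
D = 2·63.7° − 4·42.30° + 180° = 127.40° − 169.21° + 180° = 138.19°.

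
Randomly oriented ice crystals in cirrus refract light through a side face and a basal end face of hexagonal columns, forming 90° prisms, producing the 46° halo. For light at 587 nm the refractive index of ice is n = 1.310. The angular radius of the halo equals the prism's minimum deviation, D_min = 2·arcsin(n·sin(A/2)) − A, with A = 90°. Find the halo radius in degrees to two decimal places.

n·sin(A/2) = 1.310 × sin 45° = 1.310 × 0.7071 = 0.9263.
D_min = 2·arcsin(0.9263) − 90° = 2 × 67.867° − 90° = 45.733°.

45.73°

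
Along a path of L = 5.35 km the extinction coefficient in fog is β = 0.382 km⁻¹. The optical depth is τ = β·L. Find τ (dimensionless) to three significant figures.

2.04

τ = β·L = 0.382 × 5.35 = 2.0437.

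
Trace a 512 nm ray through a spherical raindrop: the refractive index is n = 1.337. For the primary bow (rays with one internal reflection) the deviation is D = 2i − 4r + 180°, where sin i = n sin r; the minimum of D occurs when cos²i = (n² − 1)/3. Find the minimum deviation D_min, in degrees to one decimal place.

138.5°

cos²i = (1.78757 − 1)/3 = 0.26252; i = arccos(0.51237) = 59.178°.
sin r = sin 59.178°/1.337 = 0.64231; r = 39.964°.
D_min = 2·59.178° − 4·39.964° + 180° = 138.500°.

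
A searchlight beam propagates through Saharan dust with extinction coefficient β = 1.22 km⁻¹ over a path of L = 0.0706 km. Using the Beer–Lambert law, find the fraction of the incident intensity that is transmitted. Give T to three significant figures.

τ = β·L = 1.22 × 0.0706 = 0.0861.
T = exp(−0.0861) = 0.9175.

0.917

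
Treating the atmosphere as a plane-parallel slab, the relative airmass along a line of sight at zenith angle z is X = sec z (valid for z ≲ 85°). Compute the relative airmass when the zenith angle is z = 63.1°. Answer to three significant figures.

2.21

X = sec z = 1/cos 63.1° = 1/0.4524 = 2.2103.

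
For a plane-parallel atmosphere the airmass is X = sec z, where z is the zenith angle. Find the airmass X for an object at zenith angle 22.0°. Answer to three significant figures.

X = sec z = 1/cos 22.0° = 1/0.9272 = 1.0785.

1.08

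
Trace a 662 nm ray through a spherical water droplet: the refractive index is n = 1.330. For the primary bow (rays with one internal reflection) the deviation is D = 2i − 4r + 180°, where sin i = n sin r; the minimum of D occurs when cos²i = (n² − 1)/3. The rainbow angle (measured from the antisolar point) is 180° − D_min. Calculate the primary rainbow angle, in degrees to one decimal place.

42.5°

cos²i = (1.76890 − 1)/3 = 0.25630; i = arccos(0.50626) = 59.585°.
sin r = sin 59.585°/1.330 = 0.64841; r = 40.422°.
D_min = 2·59.585° − 4·40.422° + 180° = 137.484°.
Rainbow angle = 180° − D_min = 42.516°.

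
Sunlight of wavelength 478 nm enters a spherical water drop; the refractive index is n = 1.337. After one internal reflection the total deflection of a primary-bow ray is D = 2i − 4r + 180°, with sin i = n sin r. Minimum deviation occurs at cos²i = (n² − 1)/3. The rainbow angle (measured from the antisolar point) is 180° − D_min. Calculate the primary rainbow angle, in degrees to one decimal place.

cos²i = (1.78757 − 1)/3 = 0.26252; i = arccos(0.51237) = 59.178°.
sin r = sin 59.178°/1.337 = 0.64231; r = 39.964°.
D_min = 2·59.178° − 4·39.964° + 180° = 138.500°.
Rainbow angle = 180° − D_min = 41.500°.

41.5°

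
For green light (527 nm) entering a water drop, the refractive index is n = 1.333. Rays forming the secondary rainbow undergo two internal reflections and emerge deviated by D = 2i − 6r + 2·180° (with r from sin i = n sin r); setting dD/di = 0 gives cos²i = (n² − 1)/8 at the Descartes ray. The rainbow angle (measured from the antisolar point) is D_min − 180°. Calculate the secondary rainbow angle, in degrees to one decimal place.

50.9°

cos²i = (1.77689 − 1)/8 = 0.09711; i = arccos(0.31163) = 71.843°.
sin r = sin 71.843°/1.333 = 0.71283; r = 45.466°.
D_min = 2·71.843° − 6·45.466° + 360° = 230.891°.
Rainbow angle = D_min − 180° = 50.891°.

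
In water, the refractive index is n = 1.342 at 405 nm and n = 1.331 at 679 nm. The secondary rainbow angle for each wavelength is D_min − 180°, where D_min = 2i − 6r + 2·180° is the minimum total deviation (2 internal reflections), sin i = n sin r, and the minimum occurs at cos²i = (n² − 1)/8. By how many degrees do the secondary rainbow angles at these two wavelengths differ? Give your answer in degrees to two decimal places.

2.86°

At 405 nm (n = 1.342): cos²i = 0.10012 → i = 71.554°, r = 44.981°, D_min = 233.222°, rainbow angle = 53.222°.
At 679 nm (n = 1.331): cos²i = 0.09645 → i = 71.907°, r = 45.575°, D_min = 230.365°, rainbow angle = 50.365°.
Angular width = |53.222° − 50.365°| = 2.857°.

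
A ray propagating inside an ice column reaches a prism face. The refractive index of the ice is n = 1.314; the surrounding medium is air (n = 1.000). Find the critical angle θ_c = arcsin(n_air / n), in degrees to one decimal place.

49.6°

sin θ_c = n_air / n = 1.000 / 1.314 = 0.7610.
θ_c = arcsin(0.7610) = 49.56°.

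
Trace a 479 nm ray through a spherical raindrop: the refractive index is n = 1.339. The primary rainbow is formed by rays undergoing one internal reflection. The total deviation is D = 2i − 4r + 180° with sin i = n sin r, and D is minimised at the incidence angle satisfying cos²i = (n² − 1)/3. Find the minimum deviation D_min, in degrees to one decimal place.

cos²i = (1.79292 − 1)/3 = 0.26431; i = arccos(0.51411) = 59.062°.
sin r = sin 59.062°/1.339 = 0.64057; r = 39.834°.
D_min = 2·59.062° − 4·39.834° + 180° = 138.786°.

138.8°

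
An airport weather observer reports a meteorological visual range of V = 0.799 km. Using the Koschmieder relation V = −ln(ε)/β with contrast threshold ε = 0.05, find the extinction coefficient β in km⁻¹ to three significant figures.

3.75 km⁻¹

β = −ln(0.05) / V = 2.996 / 0.799 = 3.7494 km⁻¹.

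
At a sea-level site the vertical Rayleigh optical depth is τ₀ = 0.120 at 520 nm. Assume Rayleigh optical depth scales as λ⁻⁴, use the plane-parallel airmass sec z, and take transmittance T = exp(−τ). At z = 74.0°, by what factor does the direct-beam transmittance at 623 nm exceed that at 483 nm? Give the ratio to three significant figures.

Airmass: sec 74.0° = 3.6280.
τ(623 nm) = 0.120 × (520/623)⁴ × 3.6280 = 0.120 × 0.4854 × 3.6280 = 0.2113.
τ(483 nm) = 0.120 × (520/483)⁴ × 3.6280 = 0.120 × 1.3435 × 3.6280 = 0.5849.
T(623)/T(483) = exp(τ_B − τ_A) = exp(0.3736) = 1.4529.

1.45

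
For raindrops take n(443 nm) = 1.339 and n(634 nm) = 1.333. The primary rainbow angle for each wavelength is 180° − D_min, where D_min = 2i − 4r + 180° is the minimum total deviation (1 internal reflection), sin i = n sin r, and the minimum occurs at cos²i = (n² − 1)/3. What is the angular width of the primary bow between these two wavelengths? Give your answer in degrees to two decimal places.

At 443 nm (n = 1.339): cos²i = 0.26431 → i = 59.062°, r = 39.834°, D_min = 138.786°, rainbow angle = 41.214°.
At 634 nm (n = 1.333): cos²i = 0.25896 → i = 59.410°, r = 40.225°, D_min = 137.922°, rainbow angle = 42.078°.
Angular width = |41.214° − 42.078°| = 0.865°.

0.86°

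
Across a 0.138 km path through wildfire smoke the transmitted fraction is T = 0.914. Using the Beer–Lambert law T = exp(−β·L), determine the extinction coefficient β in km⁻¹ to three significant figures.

0.652 km⁻¹

Beer–Lambert: T = exp(−βL) ⇒ β = −ln(T)/L = −ln(0.914)/0.138 = 0.0899/0.138 = 0.6516 km⁻¹.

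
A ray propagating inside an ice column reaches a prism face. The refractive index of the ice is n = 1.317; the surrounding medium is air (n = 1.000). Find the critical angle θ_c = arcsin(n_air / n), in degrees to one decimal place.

sin θ_c = n_air / n = 1.000 / 1.317 = 0.7593.
θ_c = arcsin(0.7593) = 49.40°.

49.4°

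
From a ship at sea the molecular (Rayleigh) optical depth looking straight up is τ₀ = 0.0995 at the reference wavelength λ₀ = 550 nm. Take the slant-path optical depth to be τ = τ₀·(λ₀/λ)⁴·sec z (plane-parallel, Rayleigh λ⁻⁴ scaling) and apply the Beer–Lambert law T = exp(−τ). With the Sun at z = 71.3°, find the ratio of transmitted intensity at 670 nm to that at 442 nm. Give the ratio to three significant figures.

1.83

Airmass: sec 71.3° = 3.1190.
τ(670 nm) = 0.0995 × (550/670)⁴ × 3.1190 = 0.0995 × 0.4541 × 3.1190 = 0.1409.
τ(442 nm) = 0.0995 × (550/442)⁴ × 3.1190 = 0.0995 × 2.3975 × 3.1190 = 0.7441.
T(670)/T(442) = exp(τ_B − τ_A) = exp(0.6031) = 1.8278.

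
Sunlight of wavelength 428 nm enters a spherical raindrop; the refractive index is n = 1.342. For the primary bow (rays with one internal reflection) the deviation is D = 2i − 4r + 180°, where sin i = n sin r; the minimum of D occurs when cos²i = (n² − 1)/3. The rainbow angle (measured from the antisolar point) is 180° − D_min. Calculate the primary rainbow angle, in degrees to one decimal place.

40.8°

cos²i = (1.80096 − 1)/3 = 0.26699; i = arccos(0.51671) = 58.888°.
sin r = sin 58.888°/1.342 = 0.63797; r = 39.641°.
D_min = 2·58.888° − 4·39.641° + 180° = 139.213°.
Rainbow angle = 180° − D_min = 40.787°.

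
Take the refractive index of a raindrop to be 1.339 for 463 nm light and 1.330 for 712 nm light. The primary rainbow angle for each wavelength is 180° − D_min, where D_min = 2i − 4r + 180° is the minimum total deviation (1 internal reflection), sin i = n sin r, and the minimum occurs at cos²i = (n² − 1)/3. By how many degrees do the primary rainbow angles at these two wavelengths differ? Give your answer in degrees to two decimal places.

At 463 nm (n = 1.339): cos²i = 0.26431 → i = 59.062°, r = 39.834°, D_min = 138.786°, rainbow angle = 41.214°.
At 712 nm (n = 1.330): cos²i = 0.25630 → i = 59.585°, r = 40.422°, D_min = 137.484°, rainbow angle = 42.516°.
Angular width = |41.214° − 42.516°| = 1.303°.

1.30°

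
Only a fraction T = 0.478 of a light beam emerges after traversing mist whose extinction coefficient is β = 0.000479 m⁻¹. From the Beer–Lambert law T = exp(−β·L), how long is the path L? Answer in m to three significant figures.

Beer–Lambert: T = exp(−βL) ⇒ L = −ln(T)/β = −ln(0.478)/0.000479 = 0.7381/0.000479 = 1541 m.

1540 m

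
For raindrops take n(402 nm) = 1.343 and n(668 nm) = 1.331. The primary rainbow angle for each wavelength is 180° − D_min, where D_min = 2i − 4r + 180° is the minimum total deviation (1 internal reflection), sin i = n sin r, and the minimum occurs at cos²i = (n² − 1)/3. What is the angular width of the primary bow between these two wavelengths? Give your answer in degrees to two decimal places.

1.72°

At 402 nm (n = 1.343): cos²i = 0.26788 → i = 58.830°, r = 39.577°, D_min = 139.354°, rainbow angle = 40.646°.
At 668 nm (n = 1.331): cos²i = 0.25719 → i = 59.527°, r = 40.356°, D_min = 137.630°, rainbow angle = 42.370°.
Angular width = |40.646° − 42.370°| = 1.724°.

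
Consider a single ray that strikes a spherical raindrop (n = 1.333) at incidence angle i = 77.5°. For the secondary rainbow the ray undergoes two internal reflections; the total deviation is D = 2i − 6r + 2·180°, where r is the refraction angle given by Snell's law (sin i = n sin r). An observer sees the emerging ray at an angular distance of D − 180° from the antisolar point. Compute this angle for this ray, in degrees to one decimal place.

52.5°

sin r = sin 77.5° / 1.333 = 0.9763/1.333 = 0.7324; r = 47.09°.
D = 2·77.5° − 6·47.09° + 2·180° = 155.00° − 282.53° + 360° = 232.47°.
Angle from antisolar point = D − 180° = 52.47°.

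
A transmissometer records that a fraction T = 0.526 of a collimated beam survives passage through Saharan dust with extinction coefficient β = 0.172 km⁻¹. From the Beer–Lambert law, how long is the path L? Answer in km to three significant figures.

3.74 km

Beer–Lambert: T = exp(−βL) ⇒ L = −ln(T)/β = −ln(0.526)/0.172 = 0.6425/0.172 = 3.735 km.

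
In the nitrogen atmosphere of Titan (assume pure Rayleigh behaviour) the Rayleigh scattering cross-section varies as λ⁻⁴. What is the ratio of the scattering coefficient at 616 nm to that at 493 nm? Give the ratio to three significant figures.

0.410

Rayleigh scattering ∝ λ⁻⁴, so the ratio of coefficients is the inverse fourth power of the wavelength ratio.
σ(616)/σ(493) = (493/616)⁴ = (0.8003)⁴ = 0.4103.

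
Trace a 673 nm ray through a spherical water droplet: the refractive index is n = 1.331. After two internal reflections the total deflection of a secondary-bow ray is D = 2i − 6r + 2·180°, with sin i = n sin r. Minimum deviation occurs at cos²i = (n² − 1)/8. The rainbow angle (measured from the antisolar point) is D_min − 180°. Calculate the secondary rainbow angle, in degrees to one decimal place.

50.4°

cos²i = (1.77156 − 1)/8 = 0.09645; i = arccos(0.31056) = 71.907°.
sin r = sin 71.907°/1.331 = 0.71417; r = 45.575°.
D_min = 2·71.907° − 6·45.575° + 360° = 230.365°.
Rainbow angle = D_min − 180° = 50.365°.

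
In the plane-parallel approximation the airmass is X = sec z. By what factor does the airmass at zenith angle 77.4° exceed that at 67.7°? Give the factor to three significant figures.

X(77.4°)/X(67.7°) = sec 77.4° / sec 67.7° = cos 67.7° / cos 77.4° = 0.3795/0.2181 = 1.7395.

1.74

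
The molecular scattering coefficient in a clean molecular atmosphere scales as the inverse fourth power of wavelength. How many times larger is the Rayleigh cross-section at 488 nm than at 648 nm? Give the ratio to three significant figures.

Rayleigh scattering ∝ λ⁻⁴, so the ratio of coefficients is the inverse fourth power of the wavelength ratio.
σ(488)/σ(648) = (648/488)⁴ = (1.3279)⁴ = 3.109.

3.11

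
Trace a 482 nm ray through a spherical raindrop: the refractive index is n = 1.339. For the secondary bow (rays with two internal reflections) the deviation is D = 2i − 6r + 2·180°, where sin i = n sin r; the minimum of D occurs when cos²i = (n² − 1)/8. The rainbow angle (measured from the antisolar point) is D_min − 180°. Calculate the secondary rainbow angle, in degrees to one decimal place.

52.5°

cos²i = (1.79292 − 1)/8 = 0.09912; i = arccos(0.31483) = 71.650°.
sin r = sin 71.650°/1.339 = 0.70885; r = 45.141°.
D_min = 2·71.650° − 6·45.141° + 360° = 232.451°.
Rainbow angle = D_min − 180° = 52.451°.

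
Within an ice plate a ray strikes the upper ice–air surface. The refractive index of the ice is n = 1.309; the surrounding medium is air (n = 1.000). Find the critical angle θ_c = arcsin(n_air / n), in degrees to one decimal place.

sin θ_c = n_air / n = 1.000 / 1.309 = 0.7639.
θ_c = arcsin(0.7639) = 49.81°.

49.8°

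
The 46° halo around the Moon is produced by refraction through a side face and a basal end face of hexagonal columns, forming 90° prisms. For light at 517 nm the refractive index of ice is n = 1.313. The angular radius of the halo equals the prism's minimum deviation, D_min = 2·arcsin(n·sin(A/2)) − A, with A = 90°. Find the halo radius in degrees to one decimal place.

46.4°

n·sin(A/2) = 1.313 × sin 45° = 1.313 × 0.7071 = 0.9284.
D_min = 2·arcsin(0.9284) − 90° = 2 × 68.192° − 90° = 46.383°.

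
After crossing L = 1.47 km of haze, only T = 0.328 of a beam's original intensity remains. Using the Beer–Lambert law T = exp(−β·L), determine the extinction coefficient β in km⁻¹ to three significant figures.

0.758 km⁻¹

Beer–Lambert: T = exp(−βL) ⇒ β = −ln(T)/L = −ln(0.328)/1.47 = 1.1147/1.47 = 0.7583 km⁻¹.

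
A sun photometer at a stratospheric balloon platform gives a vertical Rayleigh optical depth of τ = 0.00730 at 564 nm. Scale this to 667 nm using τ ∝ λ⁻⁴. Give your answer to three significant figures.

τ(667 nm) = τ(564 nm) × (564/667)⁴ = 0.00730 × (0.8456)⁴ = 0.00730 × 0.5112 = 0.0037.

0.00373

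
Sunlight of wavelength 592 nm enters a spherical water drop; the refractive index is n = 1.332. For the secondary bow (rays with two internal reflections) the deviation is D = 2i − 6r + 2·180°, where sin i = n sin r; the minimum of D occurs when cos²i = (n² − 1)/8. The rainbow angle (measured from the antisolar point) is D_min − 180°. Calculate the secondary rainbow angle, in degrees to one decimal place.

50.6°

cos²i = (1.77422 − 1)/8 = 0.09678; i = arccos(0.31109) = 71.875°.
sin r = sin 71.875°/1.332 = 0.71350; r = 45.520°.
D_min = 2·71.875° − 6·45.520° + 360° = 230.628°.
Rainbow angle = D_min − 180° = 50.628°.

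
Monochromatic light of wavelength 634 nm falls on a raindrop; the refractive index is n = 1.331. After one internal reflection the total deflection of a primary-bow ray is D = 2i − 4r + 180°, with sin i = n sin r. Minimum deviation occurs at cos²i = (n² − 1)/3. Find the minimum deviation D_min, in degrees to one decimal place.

137.6°

cos²i = (1.77156 − 1)/3 = 0.25719; i = arccos(0.50714) = 59.527°.
sin r = sin 59.527°/1.331 = 0.64753; r = 40.356°.
D_min = 2·59.527° − 4·40.356° + 180° = 137.630°.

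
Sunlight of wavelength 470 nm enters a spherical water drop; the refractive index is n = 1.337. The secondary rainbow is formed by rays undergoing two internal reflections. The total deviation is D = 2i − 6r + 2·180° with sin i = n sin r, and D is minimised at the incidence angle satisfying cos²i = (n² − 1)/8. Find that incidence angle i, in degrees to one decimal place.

cos²i = (1.337² − 1)/8 = (1.78757 − 1)/8 = 0.09845.
cos i = 0.31376, so i = 71.714°.

71.7°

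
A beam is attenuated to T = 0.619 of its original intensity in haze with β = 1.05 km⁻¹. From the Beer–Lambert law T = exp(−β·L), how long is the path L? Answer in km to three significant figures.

0.457 km

Beer–Lambert: T = exp(−βL) ⇒ L = −ln(T)/β = −ln(0.619)/1.05 = 0.4797/1.05 = 0.4568 km.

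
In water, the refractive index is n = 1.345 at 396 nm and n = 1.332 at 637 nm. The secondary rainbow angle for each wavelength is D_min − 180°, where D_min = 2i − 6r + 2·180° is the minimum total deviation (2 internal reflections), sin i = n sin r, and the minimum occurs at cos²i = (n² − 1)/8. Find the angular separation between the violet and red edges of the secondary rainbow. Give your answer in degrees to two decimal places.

3.36°

At 396 nm (n = 1.345): cos²i = 0.10113 → i = 71.458°, r = 44.821°, D_min = 233.987°, rainbow angle = 53.987°.
At 637 nm (n = 1.332): cos²i = 0.09678 → i = 71.875°, r = 45.520°, D_min = 230.628°, rainbow angle = 50.628°.
Angular width = |53.987° − 50.628°| = 3.359°.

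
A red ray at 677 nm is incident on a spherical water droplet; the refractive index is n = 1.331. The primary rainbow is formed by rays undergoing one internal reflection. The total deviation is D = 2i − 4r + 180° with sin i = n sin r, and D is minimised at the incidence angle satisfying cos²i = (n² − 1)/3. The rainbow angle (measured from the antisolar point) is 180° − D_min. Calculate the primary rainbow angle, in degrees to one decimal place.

cos²i = (1.77156 − 1)/3 = 0.25719; i = arccos(0.50714) = 59.527°.
sin r = sin 59.527°/1.331 = 0.64753; r = 40.356°.
D_min = 2·59.527° − 4·40.356° + 180° = 137.630°.
Rainbow angle = 180° − D_min = 42.370°.

42.4°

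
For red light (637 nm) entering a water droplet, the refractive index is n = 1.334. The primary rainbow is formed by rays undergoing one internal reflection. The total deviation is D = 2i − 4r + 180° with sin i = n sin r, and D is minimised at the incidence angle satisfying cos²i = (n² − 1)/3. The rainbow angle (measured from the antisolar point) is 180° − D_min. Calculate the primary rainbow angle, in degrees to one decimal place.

cos²i = (1.77956 − 1)/3 = 0.25985; i = arccos(0.50976) = 59.352°.
sin r = sin 59.352°/1.334 = 0.64492; r = 40.159°.
D_min = 2·59.352° − 4·40.159° + 180° = 138.067°.
Rainbow angle = 180° − D_min = 41.933°.

41.9°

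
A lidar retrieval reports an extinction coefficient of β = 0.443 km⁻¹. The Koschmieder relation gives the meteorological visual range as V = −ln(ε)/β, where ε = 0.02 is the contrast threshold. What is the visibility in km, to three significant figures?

V = −ln(0.02) / 0.443 = 3.912 / 0.443 = 8.8308 km.

8.83 km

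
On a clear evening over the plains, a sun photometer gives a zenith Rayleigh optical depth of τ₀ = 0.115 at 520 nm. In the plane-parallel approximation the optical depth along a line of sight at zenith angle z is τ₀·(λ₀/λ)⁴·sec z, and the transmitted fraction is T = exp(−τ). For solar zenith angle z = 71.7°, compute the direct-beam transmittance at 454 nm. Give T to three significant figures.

0.532

sec 71.7° = 3.1848.
τ = 0.115 × (520/454)⁴ × 3.1848 = 0.115 × 1.7210 × 3.1848 = 0.6303.
T = exp(−0.6303) = 0.5324.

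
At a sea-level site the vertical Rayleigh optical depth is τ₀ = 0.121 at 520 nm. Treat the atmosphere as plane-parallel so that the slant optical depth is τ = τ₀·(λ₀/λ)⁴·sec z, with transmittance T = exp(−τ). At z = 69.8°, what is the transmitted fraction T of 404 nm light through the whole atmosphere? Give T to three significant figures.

sec 69.8° = 2.8960.
τ = 0.121 × (520/404)⁴ × 2.8960 = 0.121 × 2.7447 × 2.8960 = 0.9618.
T = exp(−0.9618) = 0.3822.

0.382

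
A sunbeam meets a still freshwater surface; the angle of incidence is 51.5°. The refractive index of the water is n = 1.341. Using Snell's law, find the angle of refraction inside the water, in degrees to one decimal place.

35.7°

Snell: sin θ_r = sin θ_i / n = sin 51.5° / 1.341 = 0.7826 / 1.341 = 0.5836.
θ_r = arcsin(0.5836) = 35.70°.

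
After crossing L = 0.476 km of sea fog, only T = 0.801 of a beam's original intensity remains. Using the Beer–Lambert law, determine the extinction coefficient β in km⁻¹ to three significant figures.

0.466 km⁻¹

Beer–Lambert: T = exp(−βL) ⇒ β = −ln(T)/L = −ln(0.801)/0.476 = 0.2219/0.476 = 0.4662 km⁻¹.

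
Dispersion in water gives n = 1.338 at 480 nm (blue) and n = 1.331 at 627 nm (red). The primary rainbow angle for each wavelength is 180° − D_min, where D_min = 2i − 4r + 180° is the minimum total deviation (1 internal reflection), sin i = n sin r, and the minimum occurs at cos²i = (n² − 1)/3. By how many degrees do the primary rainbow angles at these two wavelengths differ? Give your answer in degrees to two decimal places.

At 480 nm (n = 1.338): cos²i = 0.26341 → i = 59.120°, r = 39.899°, D_min = 138.643°, rainbow angle = 41.357°.
At 627 nm (n = 1.331): cos²i = 0.25719 → i = 59.527°, r = 40.356°, D_min = 137.630°, rainbow angle = 42.370°.
Angular width = |41.357° − 42.370°| = 1.013°.

1.01°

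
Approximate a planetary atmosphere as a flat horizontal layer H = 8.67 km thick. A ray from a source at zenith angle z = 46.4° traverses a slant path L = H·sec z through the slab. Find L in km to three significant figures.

12.6 km

sec z = 1/cos 46.4° = 1.4501.
L = 8.67 × 1.4501 = 12.572 km.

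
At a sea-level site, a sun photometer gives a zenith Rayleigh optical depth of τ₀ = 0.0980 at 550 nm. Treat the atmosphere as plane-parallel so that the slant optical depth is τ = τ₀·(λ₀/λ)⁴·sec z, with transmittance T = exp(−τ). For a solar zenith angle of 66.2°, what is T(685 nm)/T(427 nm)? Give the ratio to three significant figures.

1.76

Airmass: sec 66.2° = 2.4780.
τ(685 nm) = 0.0980 × (550/685)⁴ × 2.4780 = 0.0980 × 0.4156 × 2.4780 = 0.1009.
τ(427 nm) = 0.0980 × (550/427)⁴ × 2.4780 = 0.0980 × 2.7526 × 2.4780 = 0.6685.
T(685)/T(427) = exp(τ_B − τ_A) = exp(0.5675) = 1.7639.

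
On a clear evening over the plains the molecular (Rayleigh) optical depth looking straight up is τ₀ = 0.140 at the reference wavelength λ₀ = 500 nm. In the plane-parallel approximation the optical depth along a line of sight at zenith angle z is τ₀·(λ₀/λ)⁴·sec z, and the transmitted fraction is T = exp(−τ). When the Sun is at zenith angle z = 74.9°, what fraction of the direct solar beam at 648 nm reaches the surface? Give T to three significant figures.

0.827

sec 74.9° = 3.8387.
τ = 0.140 × (500/648)⁴ × 3.8387 = 0.140 × 0.3545 × 3.8387 = 0.1905.
T = exp(−0.1905) = 0.8265.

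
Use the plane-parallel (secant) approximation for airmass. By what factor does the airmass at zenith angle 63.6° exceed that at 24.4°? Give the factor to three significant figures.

2.05

X(63.6°)/X(24.4°) = sec 63.6° / sec 24.4° = cos 24.4° / cos 63.6° = 0.9107/0.4446 = 2.0482.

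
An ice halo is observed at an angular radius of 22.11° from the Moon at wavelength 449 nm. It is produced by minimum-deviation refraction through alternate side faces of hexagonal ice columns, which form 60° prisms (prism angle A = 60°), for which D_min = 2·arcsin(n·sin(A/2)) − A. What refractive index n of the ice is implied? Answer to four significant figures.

1.314

Rearranging: n = sin((D_min + A)/2) / sin(A/2).
(D_min + A)/2 = (22.11° + 60°)/2 = 41.055°.
n = sin 41.055° / sin 30° = 0.6568 / 0.5000 = 1.3136.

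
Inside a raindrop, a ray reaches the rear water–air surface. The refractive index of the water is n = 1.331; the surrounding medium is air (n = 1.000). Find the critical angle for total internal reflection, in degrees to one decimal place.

48.7°

sin θ_c = n_air / n = 1.000 / 1.331 = 0.7513.
θ_c = arcsin(0.7513) = 48.70°.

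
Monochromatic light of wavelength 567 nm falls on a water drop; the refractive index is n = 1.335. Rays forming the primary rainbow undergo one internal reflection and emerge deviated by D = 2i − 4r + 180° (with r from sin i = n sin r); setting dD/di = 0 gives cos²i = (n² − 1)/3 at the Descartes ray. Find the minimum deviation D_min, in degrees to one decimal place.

138.2°

cos²i = (1.78222 − 1)/3 = 0.26074; i = arccos(0.51063) = 59.294°.
sin r = sin 59.294°/1.335 = 0.64405; r = 40.094°.
D_min = 2·59.294° − 4·40.094° + 180° = 138.212°.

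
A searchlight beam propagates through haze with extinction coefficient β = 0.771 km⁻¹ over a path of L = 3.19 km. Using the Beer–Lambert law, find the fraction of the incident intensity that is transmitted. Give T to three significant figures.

τ = β·L = 0.771 × 3.19 = 2.4595.
T = exp(−2.4595) = 0.0855.

0.0855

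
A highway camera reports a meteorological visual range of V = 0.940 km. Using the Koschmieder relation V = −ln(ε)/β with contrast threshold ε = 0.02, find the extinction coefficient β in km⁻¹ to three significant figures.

β = −ln(0.02) / V = 3.912 / 0.940 = 4.1617 km⁻¹.

4.16 km⁻¹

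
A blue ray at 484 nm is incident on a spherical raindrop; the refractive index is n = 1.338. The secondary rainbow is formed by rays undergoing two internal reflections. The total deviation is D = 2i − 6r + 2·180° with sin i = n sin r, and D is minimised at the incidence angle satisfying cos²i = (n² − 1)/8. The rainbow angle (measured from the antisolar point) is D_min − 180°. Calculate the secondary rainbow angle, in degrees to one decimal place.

52.2°

cos²i = (1.79024 − 1)/8 = 0.09878; i = arccos(0.31429) = 71.682°.
sin r = sin 71.682°/1.338 = 0.70951; r = 45.195°.
D_min = 2·71.682° − 6·45.195° + 360° = 232.193°.
Rainbow angle = D_min − 180° = 52.193°.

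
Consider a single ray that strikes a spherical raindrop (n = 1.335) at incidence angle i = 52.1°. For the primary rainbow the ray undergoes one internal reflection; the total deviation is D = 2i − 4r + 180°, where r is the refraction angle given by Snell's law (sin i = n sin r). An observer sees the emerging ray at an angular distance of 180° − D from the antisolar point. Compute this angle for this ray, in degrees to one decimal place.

sin r = sin 52.1° / 1.335 = 0.7891/1.335 = 0.5911; r = 36.23°.
D = 2·52.1° − 4·36.23° + 180° = 104.20° − 144.93° + 180° = 139.27°.
Angle from antisolar point = 180° − D = 40.73°.

40.7°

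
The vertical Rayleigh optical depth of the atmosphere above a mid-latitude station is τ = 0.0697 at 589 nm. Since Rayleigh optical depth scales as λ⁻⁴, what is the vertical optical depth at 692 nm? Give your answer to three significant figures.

0.0366

τ(692 nm) = τ(589 nm) × (589/692)⁴ = 0.0697 × (0.8512)⁴ = 0.0697 × 0.5249 = 0.0366.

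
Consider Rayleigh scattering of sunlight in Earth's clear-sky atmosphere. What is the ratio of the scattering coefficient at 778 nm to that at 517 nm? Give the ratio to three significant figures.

0.195

Rayleigh scattering ∝ λ⁻⁴, so the ratio of coefficients is the inverse fourth power of the wavelength ratio.
σ(778)/σ(517) = (517/778)⁴ = (0.6645)⁴ = 0.195.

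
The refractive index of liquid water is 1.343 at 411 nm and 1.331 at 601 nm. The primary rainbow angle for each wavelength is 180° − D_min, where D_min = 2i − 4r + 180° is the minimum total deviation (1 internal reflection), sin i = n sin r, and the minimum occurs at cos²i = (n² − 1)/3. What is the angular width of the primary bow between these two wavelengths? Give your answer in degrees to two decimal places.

1.72°

At 411 nm (n = 1.343): cos²i = 0.26788 → i = 58.830°, r = 39.577°, D_min = 139.354°, rainbow angle = 40.646°.
At 601 nm (n = 1.331): cos²i = 0.25719 → i = 59.527°, r = 40.356°, D_min = 137.630°, rainbow angle = 42.370°.
Angular width = |40.646° − 42.370°| = 1.724°.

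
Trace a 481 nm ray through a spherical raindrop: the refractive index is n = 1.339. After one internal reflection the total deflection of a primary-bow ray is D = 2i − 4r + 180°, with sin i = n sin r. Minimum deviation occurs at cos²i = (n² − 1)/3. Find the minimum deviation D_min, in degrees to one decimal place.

cos²i = (1.79292 − 1)/3 = 0.26431; i = arccos(0.51411) = 59.062°.
sin r = sin 59.062°/1.339 = 0.64057; r = 39.834°.
D_min = 2·59.062° − 4·39.834° + 180° = 138.786°.

138.8°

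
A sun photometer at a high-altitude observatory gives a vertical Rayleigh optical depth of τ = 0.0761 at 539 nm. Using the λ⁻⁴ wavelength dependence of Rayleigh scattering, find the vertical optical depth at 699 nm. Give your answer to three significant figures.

0.0269

τ(699 nm) = τ(539 nm) × (539/699)⁴ = 0.0761 × (0.7711)⁴ = 0.0761 × 0.3535 = 0.0269.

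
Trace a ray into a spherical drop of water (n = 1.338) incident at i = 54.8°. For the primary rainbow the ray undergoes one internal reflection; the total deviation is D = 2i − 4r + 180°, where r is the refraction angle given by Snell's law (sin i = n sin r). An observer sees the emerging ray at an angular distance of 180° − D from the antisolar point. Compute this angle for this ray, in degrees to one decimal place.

41.0°

sin r = sin 54.8° / 1.338 = 0.8171/1.338 = 0.6107; r = 37.64°.
D = 2·54.8° − 4·37.64° + 180° = 109.60° − 150.57° + 180° = 139.03°.
Angle from antisolar point = 180° − D = 40.97°.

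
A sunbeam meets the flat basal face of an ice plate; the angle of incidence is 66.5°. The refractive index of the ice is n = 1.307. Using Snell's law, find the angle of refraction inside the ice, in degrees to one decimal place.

44.6°

Snell: sin θ_r = sin θ_i / n = sin 66.5° / 1.307 = 0.9171 / 1.307 = 0.7017.
θ_r = arcsin(0.7017) = 44.56°.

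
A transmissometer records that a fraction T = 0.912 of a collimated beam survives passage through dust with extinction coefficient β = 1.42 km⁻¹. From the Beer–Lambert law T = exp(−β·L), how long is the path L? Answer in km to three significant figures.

0.0649 km

Beer–Lambert: T = exp(−βL) ⇒ L = −ln(T)/β = −ln(0.912)/1.42 = 0.0921/1.42 = 0.06487 km.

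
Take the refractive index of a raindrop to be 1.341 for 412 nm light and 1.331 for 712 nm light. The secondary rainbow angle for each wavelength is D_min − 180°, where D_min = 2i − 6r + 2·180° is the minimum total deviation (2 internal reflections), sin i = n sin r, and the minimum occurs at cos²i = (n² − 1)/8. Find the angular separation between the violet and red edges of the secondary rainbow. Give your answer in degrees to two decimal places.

At 412 nm (n = 1.341): cos²i = 0.09979 → i = 71.586°, r = 45.034°, D_min = 232.966°, rainbow angle = 52.966°.
At 712 nm (n = 1.331): cos²i = 0.09645 → i = 71.907°, r = 45.575°, D_min = 230.365°, rainbow angle = 50.365°.
Angular width = |52.966° − 50.365°| = 2.601°.

2.60°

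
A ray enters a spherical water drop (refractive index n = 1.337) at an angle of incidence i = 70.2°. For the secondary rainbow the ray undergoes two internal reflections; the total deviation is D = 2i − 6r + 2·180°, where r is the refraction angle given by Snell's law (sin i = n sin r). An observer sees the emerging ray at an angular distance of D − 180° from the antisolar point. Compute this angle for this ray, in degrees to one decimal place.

52.0°

sin r = sin 70.2° / 1.337 = 0.9409/1.337 = 0.7037; r = 44.73°.
D = 2·70.2° − 6·44.73° + 2·180° = 140.40° − 268.36° + 360° = 232.04°.
Angle from antisolar point = D − 180° = 52.04°.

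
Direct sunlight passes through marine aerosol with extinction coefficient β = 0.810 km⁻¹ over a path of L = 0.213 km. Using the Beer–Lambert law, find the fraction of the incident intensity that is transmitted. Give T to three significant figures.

0.842

τ = β·L = 0.810 × 0.213 = 0.1725.
T = exp(−0.1725) = 0.8415.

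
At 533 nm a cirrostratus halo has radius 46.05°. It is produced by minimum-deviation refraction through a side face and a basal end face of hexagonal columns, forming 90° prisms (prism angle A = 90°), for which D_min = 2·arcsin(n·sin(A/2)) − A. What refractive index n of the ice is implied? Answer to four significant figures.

1.311

Rearranging: n = sin((D_min + A)/2) / sin(A/2).
(D_min + A)/2 = (46.05° + 90°)/2 = 68.025°.
n = sin 68.025° / sin 45° = 0.9273 / 0.7071 = 1.3115.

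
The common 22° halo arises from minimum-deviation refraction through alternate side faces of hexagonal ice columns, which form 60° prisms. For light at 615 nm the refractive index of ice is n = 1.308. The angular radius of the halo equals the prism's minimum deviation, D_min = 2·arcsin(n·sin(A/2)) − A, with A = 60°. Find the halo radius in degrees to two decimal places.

21.69°

n·sin(A/2) = 1.308 × sin 30° = 1.308 × 0.5000 = 0.6540.
D_min = 2·arcsin(0.6540) − 60° = 2 × 40.844° − 60° = 21.688°.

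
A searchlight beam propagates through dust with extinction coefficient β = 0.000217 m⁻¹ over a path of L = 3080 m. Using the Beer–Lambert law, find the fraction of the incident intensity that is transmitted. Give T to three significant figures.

0.513

τ = β·L = 0.000217 × 3080 = 0.6684.
T = exp(−0.6684) = 0.5125.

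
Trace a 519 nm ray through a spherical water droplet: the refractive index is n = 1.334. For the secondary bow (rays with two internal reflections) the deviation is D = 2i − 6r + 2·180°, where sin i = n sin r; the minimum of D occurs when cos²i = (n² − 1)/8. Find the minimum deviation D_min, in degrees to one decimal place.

231.2°

cos²i = (1.77956 − 1)/8 = 0.09744; i = arccos(0.31216) = 71.810°.
sin r = sin 71.810°/1.334 = 0.71217; r = 45.411°.
D_min = 2·71.810° − 6·45.411° + 360° = 231.153°.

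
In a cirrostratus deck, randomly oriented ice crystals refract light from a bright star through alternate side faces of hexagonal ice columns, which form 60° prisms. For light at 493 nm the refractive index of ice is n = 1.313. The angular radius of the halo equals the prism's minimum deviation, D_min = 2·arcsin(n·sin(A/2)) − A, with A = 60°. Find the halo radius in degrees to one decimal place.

22.1°

n·sin(A/2) = 1.313 × sin 30° = 1.313 × 0.5000 = 0.6565.
D_min = 2·arcsin(0.6565) − 60° = 2 × 41.033° − 60° = 22.067°.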